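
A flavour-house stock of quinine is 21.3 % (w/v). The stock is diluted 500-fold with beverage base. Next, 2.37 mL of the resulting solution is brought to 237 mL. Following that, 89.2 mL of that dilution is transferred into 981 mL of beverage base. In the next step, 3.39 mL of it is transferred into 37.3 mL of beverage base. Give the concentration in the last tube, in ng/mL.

29.6 ng/mL

Overall dilution factor = 500 × 100 × 12.00 × 12.00 = 7.20 × 10⁶.
21.3 % (w/v) / 7.20 × 10⁶ = 2.96 × 10⁻⁶ % (w/v) = 29.6 ng/mL.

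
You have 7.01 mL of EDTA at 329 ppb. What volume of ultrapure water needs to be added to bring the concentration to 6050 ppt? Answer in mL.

6050 ppt = 6.05 ppb.
V₂ = C₁V₁/C₂ = 329 × 7.01 / 6.05 = 381 mL.
Diluent to add = V₂ − V₁ = 381 − 7.01 = 374 mL.

374 mL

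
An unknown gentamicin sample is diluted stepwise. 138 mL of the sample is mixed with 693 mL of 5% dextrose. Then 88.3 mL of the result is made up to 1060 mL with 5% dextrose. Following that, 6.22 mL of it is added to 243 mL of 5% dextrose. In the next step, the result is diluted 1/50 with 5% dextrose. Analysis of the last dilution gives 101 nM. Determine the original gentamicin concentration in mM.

14.6 mM

Overall dilution factor = 6.022 × 12.00 × 40.07 × 50 = 1.45 × 10⁵.
Original = 101 nM × 1.45 × 10⁵ = 1.46 × 10⁷ nM = 14.6 mM.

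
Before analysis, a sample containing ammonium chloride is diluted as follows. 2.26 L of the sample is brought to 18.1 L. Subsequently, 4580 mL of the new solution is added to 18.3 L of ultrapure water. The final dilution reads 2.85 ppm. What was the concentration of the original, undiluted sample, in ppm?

Overall dilution factor = 8.009 × 4.996 = 40.0.
Original = 2.85 ppm × 40.0 = 114 ppm.

114 ppm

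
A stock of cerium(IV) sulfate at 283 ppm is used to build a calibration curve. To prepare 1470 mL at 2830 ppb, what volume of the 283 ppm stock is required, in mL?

14.7 mL

2830 ppb = 2.83 ppm.
V₁ = C₂V₂/C₁ = 2.83 × 1470 / 283 = 14.7 mL.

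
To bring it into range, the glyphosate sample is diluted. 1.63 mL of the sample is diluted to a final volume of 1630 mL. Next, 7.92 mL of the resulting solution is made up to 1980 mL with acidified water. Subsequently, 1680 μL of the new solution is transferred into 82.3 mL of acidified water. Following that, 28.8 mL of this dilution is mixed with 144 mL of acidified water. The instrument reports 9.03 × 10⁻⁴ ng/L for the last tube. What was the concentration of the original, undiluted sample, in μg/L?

67.7 μg/L

Overall dilution factor = 1000 × 250 × 49.99 × 6 = 7.50 × 10⁷.
Original = 9.03 × 10⁻⁴ ng/L × 7.50 × 10⁷ = 6.77 × 10⁴ ng/L = 67.7 μg/L.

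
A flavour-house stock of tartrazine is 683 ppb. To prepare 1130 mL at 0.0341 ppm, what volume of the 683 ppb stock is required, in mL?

56.4 mL

0.0341 ppm = 34.1 ppb.
V₁ = C₂V₂/C₁ = 34.1 × 1130 / 683 = 56.4 mL.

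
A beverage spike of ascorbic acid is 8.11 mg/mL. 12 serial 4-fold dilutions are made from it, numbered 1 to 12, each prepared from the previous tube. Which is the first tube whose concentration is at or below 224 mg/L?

Tube n has concentration 8.11 mg/mL / 4ⁿ.
Need 4ⁿ ≥ 8.11 mg/mL / 224 mg/L = 36.2, so n ≥ 2.59.
First such tube: n = 3.

tube 3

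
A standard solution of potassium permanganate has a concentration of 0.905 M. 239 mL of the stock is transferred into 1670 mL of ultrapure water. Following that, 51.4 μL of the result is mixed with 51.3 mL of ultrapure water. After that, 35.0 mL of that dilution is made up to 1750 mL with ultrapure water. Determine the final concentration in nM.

2270 nM

Overall dilution factor = 7.987 × 999.1 × 50 = 3.99 × 10⁵.
0.905 M / 3.99 × 10⁵ = 2.27 × 10⁻⁶ M = 2270 nM.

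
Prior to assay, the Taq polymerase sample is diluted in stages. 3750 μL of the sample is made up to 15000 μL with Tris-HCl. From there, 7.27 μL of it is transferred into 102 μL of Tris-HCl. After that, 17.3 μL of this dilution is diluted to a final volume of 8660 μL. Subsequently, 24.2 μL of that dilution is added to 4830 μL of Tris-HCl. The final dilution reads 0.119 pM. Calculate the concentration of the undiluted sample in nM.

718 nM

Overall dilution factor = 4 × 15.03 × 500.6 × 200.6 = 6.04 × 10⁶.
Original = 0.119 pM × 6.04 × 10⁶ = 7.18 × 10⁵ pM = 718 nM.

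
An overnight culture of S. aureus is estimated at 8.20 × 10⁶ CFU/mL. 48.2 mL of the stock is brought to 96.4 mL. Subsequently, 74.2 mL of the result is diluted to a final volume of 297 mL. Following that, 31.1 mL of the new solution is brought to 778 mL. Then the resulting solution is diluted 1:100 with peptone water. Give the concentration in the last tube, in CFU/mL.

Overall dilution factor = 2 × 4.003 × 25.02 × 100 = 2.00 × 10⁴.
8.20 × 10⁶ CFU/mL / 2.00 × 10⁴ = 409 CFU/mL.

409 CFU/mL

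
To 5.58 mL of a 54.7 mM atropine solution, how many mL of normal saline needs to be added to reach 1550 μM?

191 mL

1550 μM = 1.55 mM.
V₂ = C₁V₁/C₂ = 54.7 × 5.58 / 1.55 = 197 mL.
Diluent to add = V₂ − V₁ = 197 − 5.58 = 191 mL.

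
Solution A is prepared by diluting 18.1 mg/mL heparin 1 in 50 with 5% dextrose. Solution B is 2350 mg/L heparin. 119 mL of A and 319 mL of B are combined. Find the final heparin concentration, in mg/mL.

C_A = 18.1 mg/mL / 50 = 0.362 mg/mL.
C_B = 2350 mg/L = 2.35 mg/mL.
C_mix = (C_A·V_A + C_B·V_B)/(V_A + V_B) = (0.362×119 + 2.35×319) / 438.0 = 1.81 mg/mL.

1.81 mg/mL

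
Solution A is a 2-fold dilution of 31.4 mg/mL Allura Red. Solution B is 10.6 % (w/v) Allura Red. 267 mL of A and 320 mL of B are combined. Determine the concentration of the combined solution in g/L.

64.9 g/L

C_A = 31.4 mg/mL / 2 = 15.7 mg/mL.
C_B = 10.6 % (w/v) = 106 mg/mL.
C_mix = (C_A·V_A + C_B·V_B)/(V_A + V_B) = (15.7×267 + 106×320) / 587.0 = 64.9 mg/mL = 64.9 g/L.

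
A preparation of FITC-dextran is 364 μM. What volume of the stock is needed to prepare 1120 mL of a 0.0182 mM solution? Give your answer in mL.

0.0182 mM = 18.2 μM.
V₁ = C₂V₂/C₁ = 18.2 × 1120 / 364 = 56.0 mL.

56.0 mL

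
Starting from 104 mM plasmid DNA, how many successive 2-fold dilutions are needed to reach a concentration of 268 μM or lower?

9

Need 2ⁿ ≥ 388, so n ≥ log(388)/log(2) = 8.60.
Minimum whole steps: n = 9.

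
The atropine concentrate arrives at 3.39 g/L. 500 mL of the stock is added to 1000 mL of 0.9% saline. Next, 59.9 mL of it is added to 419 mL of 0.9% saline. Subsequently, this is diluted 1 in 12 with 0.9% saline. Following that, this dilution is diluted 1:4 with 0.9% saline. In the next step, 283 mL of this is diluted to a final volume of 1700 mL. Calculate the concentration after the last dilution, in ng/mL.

Overall dilution factor = 3 × 7.995 × 12 × 4 × 6.007 = 6916.
3.39 g/L / 6916 = 4.90 × 10⁻⁴ g/L = 490 ng/mL.

490 ng/mL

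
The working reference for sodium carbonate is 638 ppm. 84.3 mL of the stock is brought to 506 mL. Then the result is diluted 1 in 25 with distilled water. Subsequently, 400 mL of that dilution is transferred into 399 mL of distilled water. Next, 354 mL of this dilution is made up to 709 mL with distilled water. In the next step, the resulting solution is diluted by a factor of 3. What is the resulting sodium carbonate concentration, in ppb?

Overall dilution factor = 6.002 × 25 × 1.998 × 2.003 × 3 = 1801.
638 ppm / 1801 = 0.354 ppm = 354 ppb.

354 ppb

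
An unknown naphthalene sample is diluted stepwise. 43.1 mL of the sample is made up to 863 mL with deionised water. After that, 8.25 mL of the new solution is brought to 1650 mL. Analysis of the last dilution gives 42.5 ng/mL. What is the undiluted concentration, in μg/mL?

170 μg/mL

Overall dilution factor = 20.02 × 200 = 4005.
Original = 42.5 ng/mL × 4005 = 1.70 × 10⁵ ng/mL = 170 μg/mL.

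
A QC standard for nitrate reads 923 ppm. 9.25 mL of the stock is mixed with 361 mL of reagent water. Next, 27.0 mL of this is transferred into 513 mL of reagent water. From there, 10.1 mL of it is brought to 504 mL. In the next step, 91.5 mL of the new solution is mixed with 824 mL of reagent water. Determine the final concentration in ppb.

2.31 ppb

Overall dilution factor = 40.03 × 20 × 49.90 × 10.01 = 4.00 × 10⁵.
923 ppm / 4.00 × 10⁵ = 2.31 × 10⁻³ ppm = 2.31 ppb.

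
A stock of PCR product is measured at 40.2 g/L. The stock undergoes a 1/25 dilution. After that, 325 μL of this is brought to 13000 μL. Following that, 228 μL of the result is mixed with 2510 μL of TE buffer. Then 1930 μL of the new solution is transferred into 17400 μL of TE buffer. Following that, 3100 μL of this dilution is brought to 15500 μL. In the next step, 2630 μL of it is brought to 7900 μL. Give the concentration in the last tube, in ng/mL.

Overall dilution factor = 25 × 40 × 12.01 × 10.02 × 5 × 3.004 = 1.81 × 10⁶.
40.2 g/L / 1.81 × 10⁶ = 2.23 × 10⁻⁵ g/L = 22.3 ng/mL.

22.3 ng/mL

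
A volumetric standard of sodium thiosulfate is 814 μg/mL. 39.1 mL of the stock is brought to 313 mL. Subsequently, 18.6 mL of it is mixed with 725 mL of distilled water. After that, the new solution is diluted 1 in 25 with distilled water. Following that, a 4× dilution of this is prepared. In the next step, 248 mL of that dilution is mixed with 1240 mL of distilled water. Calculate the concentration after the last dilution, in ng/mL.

Overall dilution factor = 8.005 × 39.98 × 25 × 4 × 6 = 1.92 × 10⁵.
814 μg/mL / 1.92 × 10⁵ = 4.24 × 10⁻³ μg/mL = 4.24 ng/mL.

4.24 ng/mL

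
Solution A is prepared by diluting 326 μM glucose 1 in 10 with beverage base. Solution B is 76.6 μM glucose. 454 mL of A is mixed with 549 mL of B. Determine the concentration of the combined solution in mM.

C_A = 326 μM / 10 = 32.6 μM.
C_mix = (C_A·V_A + C_B·V_B)/(V_A + V_B) = (32.6×454 + 76.6×549) / 1003 = 56.7 μM = 0.0567 mM.

0.0567 mM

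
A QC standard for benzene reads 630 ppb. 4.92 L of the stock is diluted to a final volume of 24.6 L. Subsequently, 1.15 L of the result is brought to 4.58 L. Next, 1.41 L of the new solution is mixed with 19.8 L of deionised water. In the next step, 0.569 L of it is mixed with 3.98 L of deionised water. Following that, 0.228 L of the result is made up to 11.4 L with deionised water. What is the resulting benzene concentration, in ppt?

5.26 ppt

Overall dilution factor = 5 × 3.983 × 15.04 × 7.995 × 50 = 1.20 × 10⁵.
630 ppb / 1.20 × 10⁵ = 5.26 × 10⁻³ ppb = 5.26 ppt.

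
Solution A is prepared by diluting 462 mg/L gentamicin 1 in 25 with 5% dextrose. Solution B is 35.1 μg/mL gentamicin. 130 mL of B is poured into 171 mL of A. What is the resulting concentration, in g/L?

C_A = 462 mg/L / 25 = 18.5 mg/L.
C_B = 35.1 μg/mL = 35.1 mg/L.
C_mix = (C_A·V_A + C_B·V_B)/(V_A + V_B) = (18.5×171 + 35.1×130) / 301.0 = 25.7 mg/L = 0.0257 g/L.

0.0257 g/L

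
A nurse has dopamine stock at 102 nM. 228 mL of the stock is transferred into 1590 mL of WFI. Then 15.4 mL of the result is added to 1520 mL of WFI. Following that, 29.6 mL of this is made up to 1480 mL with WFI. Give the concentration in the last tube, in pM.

2.57 pM

Overall dilution factor = 7.974 × 99.70 × 50 = 3.97 × 10⁴.
102 nM / 3.97 × 10⁴ = 2.57 × 10⁻³ nM = 2.57 pM.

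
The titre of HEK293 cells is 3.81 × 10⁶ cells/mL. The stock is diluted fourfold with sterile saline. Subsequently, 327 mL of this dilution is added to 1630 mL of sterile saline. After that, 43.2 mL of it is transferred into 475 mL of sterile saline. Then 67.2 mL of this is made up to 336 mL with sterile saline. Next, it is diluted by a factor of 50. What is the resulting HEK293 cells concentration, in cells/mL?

Overall dilution factor = 4 × 5.985 × 12.00 × 5 × 50 = 7.18 × 10⁴.
3.81 × 10⁶ cells/mL / 7.18 × 10⁴ = 53.1 cells/mL.

53.1 cells/mL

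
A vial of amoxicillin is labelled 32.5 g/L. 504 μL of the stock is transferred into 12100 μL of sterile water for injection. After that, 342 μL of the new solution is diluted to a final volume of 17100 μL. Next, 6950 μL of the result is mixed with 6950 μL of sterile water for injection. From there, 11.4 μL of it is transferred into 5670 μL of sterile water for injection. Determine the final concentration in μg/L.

26.1 μg/L

Overall dilution factor = 25.01 × 50 × 2 × 498.4 = 1.25 × 10⁶.
32.5 g/L / 1.25 × 10⁶ = 2.61 × 10⁻⁵ g/L = 26.1 μg/L.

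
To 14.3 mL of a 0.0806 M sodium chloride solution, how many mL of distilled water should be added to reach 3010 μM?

369 mL

3010 μM = 3.01 × 10⁻³ M.
V₂ = C₁V₁/C₂ = 0.0806 × 14.3 / 3.01 × 10⁻³ = 383 mL.
Diluent to add = V₂ − V₁ = 383 − 14.3 = 369 mL.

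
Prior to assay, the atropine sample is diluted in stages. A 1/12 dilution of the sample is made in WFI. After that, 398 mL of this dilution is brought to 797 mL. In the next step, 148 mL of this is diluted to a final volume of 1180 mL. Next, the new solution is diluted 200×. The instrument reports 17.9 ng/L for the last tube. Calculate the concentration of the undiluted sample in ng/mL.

Overall dilution factor = 12 × 2.003 × 7.973 × 200 = 3.83 × 10⁴.
Original = 17.9 ng/L × 3.83 × 10⁴ = 6.86 × 10⁵ ng/L = 686 ng/mL.

686 ng/mL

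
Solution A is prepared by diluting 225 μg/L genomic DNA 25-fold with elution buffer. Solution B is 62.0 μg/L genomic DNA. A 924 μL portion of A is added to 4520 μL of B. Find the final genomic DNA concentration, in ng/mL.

53.0 ng/mL

C_A = 225 μg/L / 25 = 9.00 μg/L.
C_mix = (C_A·V_A + C_B·V_B)/(V_A + V_B) = (9.00×924 + 62.0×4520) / 5444 = 53.0 μg/L = 53.0 ng/mL.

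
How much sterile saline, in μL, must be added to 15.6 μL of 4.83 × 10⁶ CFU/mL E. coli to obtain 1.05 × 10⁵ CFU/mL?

702 μL

V₂ = C₁V₁/C₂ = 4.83 × 10⁶ × 15.6 / 1.05 × 10⁵ = 718 μL.
Diluent to add = V₂ − V₁ = 718 − 15.6 = 702 μL.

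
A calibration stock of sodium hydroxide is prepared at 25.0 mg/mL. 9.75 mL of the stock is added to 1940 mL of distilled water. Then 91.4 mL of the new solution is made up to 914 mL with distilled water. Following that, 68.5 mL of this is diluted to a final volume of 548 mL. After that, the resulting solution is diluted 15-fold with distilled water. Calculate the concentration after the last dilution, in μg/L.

Overall dilution factor = 200.0 × 10 × 8 × 15 = 2.40 × 10⁵.
25.0 mg/mL / 2.40 × 10⁵ = 1.04 × 10⁻⁴ mg/mL = 104 μg/L.

104 μg/L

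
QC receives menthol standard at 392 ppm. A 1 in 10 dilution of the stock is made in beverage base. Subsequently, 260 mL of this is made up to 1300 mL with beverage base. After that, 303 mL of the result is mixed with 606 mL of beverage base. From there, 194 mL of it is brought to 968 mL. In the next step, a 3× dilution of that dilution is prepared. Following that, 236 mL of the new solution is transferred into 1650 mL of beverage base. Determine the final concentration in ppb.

Overall dilution factor = 10 × 5 × 3 × 4.990 × 3 × 7.992 = 1.79 × 10⁴.
392 ppm / 1.79 × 10⁴ = 0.0218 ppm = 21.8 ppb.

21.8 ppb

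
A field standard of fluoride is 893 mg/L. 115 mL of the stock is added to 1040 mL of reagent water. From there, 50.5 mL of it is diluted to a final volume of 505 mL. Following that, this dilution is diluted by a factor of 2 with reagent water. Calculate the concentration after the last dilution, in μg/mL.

4.45 μg/mL

Overall dilution factor = 10.04 × 10 × 2 = 201.
893 mg/L / 201 = 4.45 mg/L = 4.45 μg/mL.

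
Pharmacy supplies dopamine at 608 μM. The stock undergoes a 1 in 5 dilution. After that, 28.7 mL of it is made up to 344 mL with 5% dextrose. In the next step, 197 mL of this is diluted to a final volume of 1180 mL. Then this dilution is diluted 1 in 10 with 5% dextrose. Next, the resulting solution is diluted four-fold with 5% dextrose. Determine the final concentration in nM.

Overall dilution factor = 5 × 11.99 × 5.990 × 10 × 4 = 1.44 × 10⁴.
608 μM / 1.44 × 10⁴ = 0.0423 μM = 42.3 nM.

42.3 nM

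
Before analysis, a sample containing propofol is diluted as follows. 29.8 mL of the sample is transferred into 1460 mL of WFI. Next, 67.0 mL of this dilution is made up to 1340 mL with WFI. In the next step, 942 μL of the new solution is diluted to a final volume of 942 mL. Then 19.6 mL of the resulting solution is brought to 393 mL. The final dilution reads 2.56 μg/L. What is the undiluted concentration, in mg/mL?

Overall dilution factor = 49.99 × 20 × 1000 × 20.05 = 2.00 × 10⁷.
Original = 2.56 μg/L × 2.00 × 10⁷ = 5.13 × 10⁷ μg/L = 51.3 mg/mL.

51.3 mg/mL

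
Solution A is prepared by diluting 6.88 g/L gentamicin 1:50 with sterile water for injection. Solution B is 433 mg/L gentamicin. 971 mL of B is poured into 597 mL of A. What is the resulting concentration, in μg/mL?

C_A = 6.88 g/L / 50 = 0.138 g/L.
C_B = 433 mg/L = 0.433 g/L.
C_mix = (C_A·V_A + C_B·V_B)/(V_A + V_B) = (0.138×597 + 0.433×971) / 1568 = 0.321 g/L = 321 μg/mL.

321 μg/mL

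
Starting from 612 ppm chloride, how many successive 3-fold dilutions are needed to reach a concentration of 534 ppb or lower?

7

Need 3ⁿ ≥ 1146, so n ≥ log(1146)/log(3) = 6.41.
Minimum whole steps: n = 7.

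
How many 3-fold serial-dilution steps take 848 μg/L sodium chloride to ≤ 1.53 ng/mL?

Need 3ⁿ ≥ 554, so n ≥ log(554)/log(3) = 5.75.
Minimum whole steps: n = 6.

6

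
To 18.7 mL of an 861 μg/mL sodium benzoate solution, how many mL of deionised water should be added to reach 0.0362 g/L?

426 mL

0.0362 g/L = 36.2 μg/mL.
V₂ = C₁V₁/C₂ = 861 × 18.7 / 36.2 = 445 mL.
Diluent to add = V₂ − V₁ = 445 − 18.7 = 426 mL.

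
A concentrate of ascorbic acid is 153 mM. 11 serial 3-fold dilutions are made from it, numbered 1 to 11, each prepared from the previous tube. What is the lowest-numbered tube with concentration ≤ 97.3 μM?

Tube n has concentration 153 mM / 3ⁿ.
Need 3ⁿ ≥ 153 mM / 97.3 μM = 1572, so n ≥ 6.70.
First such tube: n = 7.

tube 7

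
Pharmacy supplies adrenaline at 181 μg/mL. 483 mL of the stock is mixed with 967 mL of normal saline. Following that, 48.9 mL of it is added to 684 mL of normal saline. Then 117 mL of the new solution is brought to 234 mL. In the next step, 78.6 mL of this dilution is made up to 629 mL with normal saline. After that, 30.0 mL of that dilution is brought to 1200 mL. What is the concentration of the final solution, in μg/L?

Overall dilution factor = 3.002 × 14.99 × 2 × 8.003 × 40 = 2.88 × 10⁴.
181 μg/mL / 2.88 × 10⁴ = 6.28 × 10⁻³ μg/mL = 6.28 μg/L.

6.28 μg/L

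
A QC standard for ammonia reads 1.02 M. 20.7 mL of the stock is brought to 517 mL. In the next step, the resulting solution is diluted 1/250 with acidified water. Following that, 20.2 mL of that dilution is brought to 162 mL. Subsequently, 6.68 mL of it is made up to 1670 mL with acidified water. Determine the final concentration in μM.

0.0815 μM

Overall dilution factor = 24.98 × 250 × 8.020 × 250 = 1.25 × 10⁷.
1.02 M / 1.25 × 10⁷ = 8.15 × 10⁻⁸ M = 0.0815 μM.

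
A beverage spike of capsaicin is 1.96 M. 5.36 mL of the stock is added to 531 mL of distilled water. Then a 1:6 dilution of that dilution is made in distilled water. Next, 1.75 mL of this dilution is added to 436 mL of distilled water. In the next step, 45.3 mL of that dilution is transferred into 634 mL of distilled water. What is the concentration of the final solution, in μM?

Overall dilution factor = 100.1 × 6 × 250.1 × 15.00 = 2.25 × 10⁶.
1.96 M / 2.25 × 10⁶ = 8.70 × 10⁻⁷ M = 0.870 μM.

0.870 μM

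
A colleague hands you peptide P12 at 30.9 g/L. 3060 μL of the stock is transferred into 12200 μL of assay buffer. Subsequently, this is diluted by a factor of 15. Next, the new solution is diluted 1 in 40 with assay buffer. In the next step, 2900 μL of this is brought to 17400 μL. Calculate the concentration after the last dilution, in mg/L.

Overall dilution factor = 4.987 × 15 × 40 × 6 = 1.80 × 10⁴.
30.9 g/L / 1.80 × 10⁴ = 1.72 × 10⁻³ g/L = 1.72 mg/L.

1.72 mg/L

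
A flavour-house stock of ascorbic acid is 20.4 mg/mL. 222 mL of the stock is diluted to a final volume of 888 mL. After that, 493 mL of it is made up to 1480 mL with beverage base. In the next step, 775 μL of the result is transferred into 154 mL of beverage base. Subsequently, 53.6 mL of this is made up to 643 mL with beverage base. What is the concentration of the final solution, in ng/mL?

709 ng/mL

Overall dilution factor = 4 × 3.002 × 199.7 × 12.00 = 2.88 × 10⁴.
20.4 mg/mL / 2.88 × 10⁴ = 7.09 × 10⁻⁴ mg/mL = 709 ng/mL.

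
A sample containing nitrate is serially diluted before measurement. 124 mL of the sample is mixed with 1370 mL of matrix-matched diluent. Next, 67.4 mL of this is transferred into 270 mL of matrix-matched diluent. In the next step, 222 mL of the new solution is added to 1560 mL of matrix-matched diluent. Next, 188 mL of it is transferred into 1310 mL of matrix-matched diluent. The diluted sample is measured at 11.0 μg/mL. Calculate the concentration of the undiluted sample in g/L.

Overall dilution factor = 12.05 × 5.006 × 8.027 × 7.968 = 3858.
Original = 11.0 μg/mL × 3858 = 4.24 × 10⁴ μg/mL = 42.4 g/L.

42.4 g/L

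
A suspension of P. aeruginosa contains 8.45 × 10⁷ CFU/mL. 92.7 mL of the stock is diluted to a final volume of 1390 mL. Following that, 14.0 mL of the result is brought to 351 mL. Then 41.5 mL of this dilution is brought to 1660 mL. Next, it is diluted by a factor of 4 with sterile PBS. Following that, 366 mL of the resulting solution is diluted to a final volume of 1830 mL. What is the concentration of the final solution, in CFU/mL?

281 CFU/mL

Overall dilution factor = 14.99 × 25.07 × 40 × 4 × 5 = 3.01 × 10⁵.
8.45 × 10⁷ CFU/mL / 3.01 × 10⁵ = 281 CFU/mL.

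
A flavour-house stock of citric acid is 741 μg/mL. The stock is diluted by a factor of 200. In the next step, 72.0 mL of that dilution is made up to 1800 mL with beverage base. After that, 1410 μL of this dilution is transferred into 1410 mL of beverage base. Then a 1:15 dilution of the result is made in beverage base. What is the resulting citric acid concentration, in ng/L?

9.87 ng/L

Overall dilution factor = 200 × 25 × 1001 × 15 = 7.51 × 10⁷.
741 μg/mL / 7.51 × 10⁷ = 9.87 × 10⁻⁶ μg/mL = 9.87 ng/L.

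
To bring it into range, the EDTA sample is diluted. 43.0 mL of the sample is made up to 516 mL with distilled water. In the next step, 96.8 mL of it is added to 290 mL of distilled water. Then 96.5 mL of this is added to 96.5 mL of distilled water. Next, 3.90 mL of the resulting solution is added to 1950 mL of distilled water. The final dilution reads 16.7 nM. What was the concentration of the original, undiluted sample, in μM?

802 μM

Overall dilution factor = 12 × 3.996 × 2 × 501 = 4.80 × 10⁴.
Original = 16.7 nM × 4.80 × 10⁴ = 8.02 × 10⁵ nM = 802 μM.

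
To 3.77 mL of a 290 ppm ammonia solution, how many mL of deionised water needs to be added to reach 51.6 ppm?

V₂ = C₁V₁/C₂ = 290 × 3.77 / 51.6 = 21.2 mL.
Diluent to add = V₂ − V₁ = 21.2 − 3.77 = 17.4 mL.

17.4 mL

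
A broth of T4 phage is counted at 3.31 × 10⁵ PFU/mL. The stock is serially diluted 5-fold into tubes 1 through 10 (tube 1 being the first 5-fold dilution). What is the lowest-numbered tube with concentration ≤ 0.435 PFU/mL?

tube 9

Tube n has concentration 3.31 × 10⁵ PFU/mL / 5ⁿ.
Need 5ⁿ ≥ 3.31 × 10⁵ PFU/mL / 0.435 PFU/mL = 7.61 × 10⁵, so n ≥ 8.41.
First such tube: n = 9.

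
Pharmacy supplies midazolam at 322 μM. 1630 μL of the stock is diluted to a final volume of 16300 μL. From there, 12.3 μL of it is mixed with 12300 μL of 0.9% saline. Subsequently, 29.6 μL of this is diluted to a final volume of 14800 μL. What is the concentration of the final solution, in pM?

64.3 pM

Overall dilution factor = 10 × 1001 × 500 = 5.00 × 10⁶.
322 μM / 5.00 × 10⁶ = 6.43 × 10⁻⁵ μM = 64.3 pM.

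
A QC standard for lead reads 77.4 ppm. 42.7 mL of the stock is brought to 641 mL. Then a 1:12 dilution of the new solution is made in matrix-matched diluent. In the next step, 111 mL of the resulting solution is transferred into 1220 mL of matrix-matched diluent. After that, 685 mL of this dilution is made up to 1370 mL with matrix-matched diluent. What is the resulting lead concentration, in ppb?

Overall dilution factor = 15.01 × 12 × 11.99 × 2 = 4320.
77.4 ppm / 4320 = 0.0179 ppm = 17.9 ppb.

17.9 ppb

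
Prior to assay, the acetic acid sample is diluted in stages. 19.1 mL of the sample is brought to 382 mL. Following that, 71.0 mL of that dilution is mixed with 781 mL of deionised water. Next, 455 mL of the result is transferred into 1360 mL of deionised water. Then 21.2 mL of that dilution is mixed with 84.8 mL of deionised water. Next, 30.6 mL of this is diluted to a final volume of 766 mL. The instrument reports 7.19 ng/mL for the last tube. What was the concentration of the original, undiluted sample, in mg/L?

862 mg/L

Overall dilution factor = 20 × 12 × 3.989 × 5 × 25.03 = 1.20 × 10⁵.
Original = 7.19 ng/mL × 1.20 × 10⁵ = 8.62 × 10⁵ ng/mL = 862 mg/L.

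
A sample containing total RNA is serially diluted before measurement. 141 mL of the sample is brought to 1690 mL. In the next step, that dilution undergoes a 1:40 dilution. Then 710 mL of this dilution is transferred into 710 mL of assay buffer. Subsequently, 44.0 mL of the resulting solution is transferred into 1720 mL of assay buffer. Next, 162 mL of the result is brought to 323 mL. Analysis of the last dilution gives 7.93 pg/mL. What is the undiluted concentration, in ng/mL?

608 ng/mL

Overall dilution factor = 11.99 × 40 × 2 × 40.09 × 1.994 = 7.66 × 10⁴.
Original = 7.93 pg/mL × 7.66 × 10⁴ = 6.08 × 10⁵ pg/mL = 608 ng/mL.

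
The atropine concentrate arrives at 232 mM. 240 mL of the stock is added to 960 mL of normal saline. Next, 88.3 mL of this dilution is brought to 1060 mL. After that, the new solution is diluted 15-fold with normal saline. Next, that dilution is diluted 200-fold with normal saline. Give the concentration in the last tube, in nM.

Overall dilution factor = 5 × 12.00 × 15 × 200 = 1.80 × 10⁵.
232 mM / 1.80 × 10⁵ = 1.29 × 10⁻³ mM = 1290 nM.

1290 nM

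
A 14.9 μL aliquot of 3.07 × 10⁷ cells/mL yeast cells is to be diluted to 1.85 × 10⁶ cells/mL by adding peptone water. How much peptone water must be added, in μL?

232 μL

V₂ = C₁V₁/C₂ = 3.07 × 10⁷ × 14.9 / 1.85 × 10⁶ = 247 μL.
Diluent to add = V₂ − V₁ = 247 − 14.9 = 232 μL.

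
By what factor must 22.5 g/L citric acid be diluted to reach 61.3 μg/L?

3.67 × 10⁵

Factor = C₀/C_target = 22.5 g/L / 61.3 μg/L = 3.67 × 10⁵.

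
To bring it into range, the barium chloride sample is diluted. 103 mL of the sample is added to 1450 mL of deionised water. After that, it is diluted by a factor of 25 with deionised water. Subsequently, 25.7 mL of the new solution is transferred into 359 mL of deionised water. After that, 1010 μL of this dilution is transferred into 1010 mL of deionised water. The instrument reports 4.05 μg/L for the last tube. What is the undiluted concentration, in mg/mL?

Overall dilution factor = 15.08 × 25 × 14.97 × 1001 = 5.65 × 10⁶.
Original = 4.05 μg/L × 5.65 × 10⁶ = 2.29 × 10⁷ μg/L = 22.9 mg/mL.

22.9 mg/mL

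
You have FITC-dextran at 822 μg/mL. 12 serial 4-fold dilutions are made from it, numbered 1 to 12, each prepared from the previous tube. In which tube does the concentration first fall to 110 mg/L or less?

tube 2

Tube n has concentration 822 μg/mL / 4ⁿ.
Need 4ⁿ ≥ 822 μg/mL / 110 mg/L = 7.47, so n ≥ 1.45.
First such tube: n = 2.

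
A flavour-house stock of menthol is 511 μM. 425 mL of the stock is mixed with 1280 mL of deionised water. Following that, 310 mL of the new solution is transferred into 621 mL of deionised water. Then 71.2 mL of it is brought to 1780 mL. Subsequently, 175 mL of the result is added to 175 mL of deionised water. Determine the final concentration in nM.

848 nM

Overall dilution factor = 4.012 × 3.003 × 25 × 2 = 602.
511 μM / 602 = 0.848 μM = 848 nM.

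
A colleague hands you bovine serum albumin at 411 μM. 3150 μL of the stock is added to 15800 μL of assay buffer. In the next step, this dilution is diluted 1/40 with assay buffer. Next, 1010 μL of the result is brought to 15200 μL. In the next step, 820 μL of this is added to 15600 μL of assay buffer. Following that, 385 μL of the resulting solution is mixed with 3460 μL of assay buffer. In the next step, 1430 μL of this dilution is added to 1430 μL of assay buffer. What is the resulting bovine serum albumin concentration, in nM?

Overall dilution factor = 6.016 × 40 × 15.05 × 20.02 × 9.987 × 2 = 1.45 × 10⁶.
411 μM / 1.45 × 10⁶ = 2.84 × 10⁻⁴ μM = 0.284 nM.

0.284 nM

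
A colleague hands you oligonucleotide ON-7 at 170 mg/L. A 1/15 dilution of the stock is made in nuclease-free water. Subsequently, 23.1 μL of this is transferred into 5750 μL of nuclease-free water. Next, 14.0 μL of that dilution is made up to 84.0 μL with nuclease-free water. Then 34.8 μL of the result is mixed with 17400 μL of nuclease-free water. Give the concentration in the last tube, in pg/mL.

Overall dilution factor = 15 × 249.9 × 6 × 501 = 1.13 × 10⁷.
170 mg/L / 1.13 × 10⁷ = 1.51 × 10⁻⁵ mg/L = 15.1 pg/mL.

15.1 pg/mL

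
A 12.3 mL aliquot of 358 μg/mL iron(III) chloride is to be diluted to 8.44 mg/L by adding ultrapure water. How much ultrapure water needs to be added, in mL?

8.44 mg/L = 8.44 μg/mL.
V₂ = C₁V₁/C₂ = 358 × 12.3 / 8.44 = 522 mL.
Diluent to add = V₂ − V₁ = 522 − 12.3 = 509 mL.

509 mL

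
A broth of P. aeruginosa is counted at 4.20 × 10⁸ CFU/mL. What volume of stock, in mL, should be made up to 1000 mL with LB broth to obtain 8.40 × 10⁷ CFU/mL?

V₁ = C₂V₂/C₁ = 8.40 × 10⁷ × 1000 / 4.20 × 10⁸ = 200 mL.

200 mL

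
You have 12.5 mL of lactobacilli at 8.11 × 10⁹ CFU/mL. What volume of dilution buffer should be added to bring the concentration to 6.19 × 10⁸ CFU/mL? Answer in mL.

151 mL

V₂ = C₁V₁/C₂ = 8.11 × 10⁹ × 12.5 / 6.19 × 10⁸ = 164 mL.
Diluent to add = V₂ − V₁ = 164 − 12.5 = 151 mL.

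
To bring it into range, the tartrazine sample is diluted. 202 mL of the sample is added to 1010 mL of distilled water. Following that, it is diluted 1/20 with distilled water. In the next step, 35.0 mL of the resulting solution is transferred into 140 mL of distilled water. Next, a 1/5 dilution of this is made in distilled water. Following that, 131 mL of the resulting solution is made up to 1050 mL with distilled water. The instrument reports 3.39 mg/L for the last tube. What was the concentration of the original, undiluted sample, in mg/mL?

81.5 mg/mL

Overall dilution factor = 6 × 20 × 5 × 5 × 8.015 = 2.40 × 10⁴.
Original = 3.39 mg/L × 2.40 × 10⁴ = 8.15 × 10⁴ mg/L = 81.5 mg/mL.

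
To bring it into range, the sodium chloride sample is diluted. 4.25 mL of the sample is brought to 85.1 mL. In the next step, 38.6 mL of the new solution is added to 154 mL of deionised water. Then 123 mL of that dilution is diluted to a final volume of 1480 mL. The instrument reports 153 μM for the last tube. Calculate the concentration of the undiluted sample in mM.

Overall dilution factor = 20.02 × 4.990 × 12.03 = 1202.
Original = 153 μM × 1202 = 1.84 × 10⁵ μM = 184 mM.

184 mM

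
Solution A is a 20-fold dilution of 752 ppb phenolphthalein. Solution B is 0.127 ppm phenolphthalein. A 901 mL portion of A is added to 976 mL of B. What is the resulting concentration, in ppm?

0.0841 ppm

C_A = 752 ppb / 20 = 37.6 ppb.
C_B = 0.127 ppm = 127 ppb.
C_mix = (C_A·V_A + C_B·V_B)/(V_A + V_B) = (37.6×901 + 127×976) / 1877 = 84.1 ppb = 0.0841 ppm.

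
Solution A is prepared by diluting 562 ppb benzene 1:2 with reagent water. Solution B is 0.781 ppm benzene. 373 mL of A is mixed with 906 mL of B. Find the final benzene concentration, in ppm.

0.635 ppm

C_A = 562 ppb / 2 = 281 ppb.
C_B = 0.781 ppm = 781 ppb.
C_mix = (C_A·V_A + C_B·V_B)/(V_A + V_B) = (281×373 + 781×906) / 1279 = 635 ppb = 0.635 ppm.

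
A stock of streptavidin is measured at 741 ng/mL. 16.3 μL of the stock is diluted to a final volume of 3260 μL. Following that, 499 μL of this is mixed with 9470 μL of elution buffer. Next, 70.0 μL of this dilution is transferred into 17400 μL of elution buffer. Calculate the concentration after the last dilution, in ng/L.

Overall dilution factor = 200 × 19.98 × 249.6 = 9.97 × 10⁵.
741 ng/mL / 9.97 × 10⁵ = 7.43 × 10⁻⁴ ng/mL = 0.743 ng/L.

0.743 ng/L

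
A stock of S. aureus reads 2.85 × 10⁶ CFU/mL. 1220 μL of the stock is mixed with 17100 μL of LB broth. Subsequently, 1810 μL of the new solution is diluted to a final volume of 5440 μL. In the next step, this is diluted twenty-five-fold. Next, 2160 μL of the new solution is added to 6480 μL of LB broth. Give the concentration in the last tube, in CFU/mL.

Overall dilution factor = 15.02 × 3.006 × 25 × 4 = 4513.
2.85 × 10⁶ CFU/mL / 4513 = 631 CFU/mL.

631 CFU/mL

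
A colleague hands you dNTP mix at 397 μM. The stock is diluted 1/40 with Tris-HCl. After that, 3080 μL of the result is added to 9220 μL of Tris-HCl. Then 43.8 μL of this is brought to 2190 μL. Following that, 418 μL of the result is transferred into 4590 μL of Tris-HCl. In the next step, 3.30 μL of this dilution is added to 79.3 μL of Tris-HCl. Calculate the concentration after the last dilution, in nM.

Overall dilution factor = 40 × 3.994 × 50 × 11.98 × 25.03 = 2.40 × 10⁶.
397 μM / 2.40 × 10⁶ = 1.66 × 10⁻⁴ μM = 0.166 nM.

0.166 nM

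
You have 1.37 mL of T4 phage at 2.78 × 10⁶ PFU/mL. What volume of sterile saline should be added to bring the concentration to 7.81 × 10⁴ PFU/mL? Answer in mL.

47.4 mL

V₂ = C₁V₁/C₂ = 2.78 × 10⁶ × 1.37 / 7.81 × 10⁴ = 48.8 mL.
Diluent to add = V₂ − V₁ = 48.8 − 1.37 = 47.4 mL.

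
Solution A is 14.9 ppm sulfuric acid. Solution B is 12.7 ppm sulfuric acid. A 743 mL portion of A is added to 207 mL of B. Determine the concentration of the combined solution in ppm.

C_mix = (C_A·V_A + C_B·V_B)/(V_A + V_B) = (14.9×743 + 12.7×207) / 950.0 = 14.4 ppm.

14.4 ppm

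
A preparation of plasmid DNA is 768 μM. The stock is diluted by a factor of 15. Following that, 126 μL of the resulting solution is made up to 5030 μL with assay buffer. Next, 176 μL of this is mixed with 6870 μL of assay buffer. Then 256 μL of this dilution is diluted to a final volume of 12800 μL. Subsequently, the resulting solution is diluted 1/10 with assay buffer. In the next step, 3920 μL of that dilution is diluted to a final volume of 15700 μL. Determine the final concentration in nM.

Overall dilution factor = 15 × 39.92 × 40.03 × 50 × 10 × 4.005 = 4.80 × 10⁷.
768 μM / 4.80 × 10⁷ = 1.60 × 10⁻⁵ μM = 0.0160 nM.

0.0160 nM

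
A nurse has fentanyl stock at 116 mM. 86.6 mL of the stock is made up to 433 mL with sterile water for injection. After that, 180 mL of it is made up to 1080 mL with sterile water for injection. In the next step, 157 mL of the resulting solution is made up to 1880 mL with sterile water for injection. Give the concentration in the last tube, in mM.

0.323 mM

Overall dilution factor = 5 × 6 × 11.97 = 359.
116 mM / 359 = 0.323 mM.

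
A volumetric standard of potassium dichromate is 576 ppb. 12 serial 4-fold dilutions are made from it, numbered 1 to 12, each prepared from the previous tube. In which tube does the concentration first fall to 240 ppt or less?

Tube n has concentration 576 ppb / 4ⁿ.
Need 4ⁿ ≥ 576 ppb / 240 ppt = 2400, so n ≥ 5.61.
First such tube: n = 6.

tube 6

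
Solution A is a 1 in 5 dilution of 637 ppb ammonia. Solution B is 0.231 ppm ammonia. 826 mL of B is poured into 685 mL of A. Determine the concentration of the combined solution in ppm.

0.184 ppm

C_A = 637 ppb / 5 = 127 ppb.
C_B = 0.231 ppm = 231 ppb.
C_mix = (C_A·V_A + C_B·V_B)/(V_A + V_B) = (127×685 + 231×826) / 1511 = 184 ppb = 0.184 ppm.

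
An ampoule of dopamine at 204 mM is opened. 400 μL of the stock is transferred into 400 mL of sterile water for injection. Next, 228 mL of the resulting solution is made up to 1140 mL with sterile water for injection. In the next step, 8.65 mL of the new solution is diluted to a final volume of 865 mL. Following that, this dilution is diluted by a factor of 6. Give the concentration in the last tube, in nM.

Overall dilution factor = 1001 × 5 × 100 × 6 = 3.00 × 10⁶.
204 mM / 3.00 × 10⁶ = 6.79 × 10⁻⁵ mM = 67.9 nM.

67.9 nM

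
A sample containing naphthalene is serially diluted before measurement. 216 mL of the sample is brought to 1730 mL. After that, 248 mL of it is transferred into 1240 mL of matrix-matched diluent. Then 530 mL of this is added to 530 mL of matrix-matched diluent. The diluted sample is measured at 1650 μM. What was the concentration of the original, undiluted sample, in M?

0.159 M

Overall dilution factor = 8.009 × 6 × 2 = 96.1.
Original = 1650 μM × 96.1 = 1.59 × 10⁵ μM = 0.159 M.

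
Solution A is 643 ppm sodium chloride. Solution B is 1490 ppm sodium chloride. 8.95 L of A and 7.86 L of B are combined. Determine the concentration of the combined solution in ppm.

1040 ppm

C_mix = (C_A·V_A + C_B·V_B)/(V_A + V_B) = (643×8.95 + 1490×7.86) / 16.81 = 1039 ppm.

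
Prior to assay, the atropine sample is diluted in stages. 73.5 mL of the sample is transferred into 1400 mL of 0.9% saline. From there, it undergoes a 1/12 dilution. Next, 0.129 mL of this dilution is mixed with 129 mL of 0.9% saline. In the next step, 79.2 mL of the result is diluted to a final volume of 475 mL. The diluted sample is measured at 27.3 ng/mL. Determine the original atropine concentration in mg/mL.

39.4 mg/mL

Overall dilution factor = 20.05 × 12 × 1001 × 5.997 = 1.44 × 10⁶.
Original = 27.3 ng/mL × 1.44 × 10⁶ = 3.94 × 10⁷ ng/mL = 39.4 mg/mL.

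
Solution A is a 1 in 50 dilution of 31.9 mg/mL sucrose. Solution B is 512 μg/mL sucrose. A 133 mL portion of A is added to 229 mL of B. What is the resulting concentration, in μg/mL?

558 μg/mL

C_A = 31.9 mg/mL / 50 = 0.638 mg/mL.
C_B = 512 μg/mL = 0.512 mg/mL.
C_mix = (C_A·V_A + C_B·V_B)/(V_A + V_B) = (0.638×133 + 0.512×229) / 362.0 = 0.558 mg/mL = 558 μg/mL.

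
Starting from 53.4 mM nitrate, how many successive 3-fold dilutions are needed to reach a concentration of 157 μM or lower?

6

Need 3ⁿ ≥ 340, so n ≥ log(340)/log(3) = 5.31.
Minimum whole steps: n = 6.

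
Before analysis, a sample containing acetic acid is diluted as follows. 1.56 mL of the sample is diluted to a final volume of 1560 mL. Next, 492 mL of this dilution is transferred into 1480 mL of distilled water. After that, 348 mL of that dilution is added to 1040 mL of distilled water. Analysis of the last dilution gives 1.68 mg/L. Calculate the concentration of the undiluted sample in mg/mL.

Overall dilution factor = 1000 × 4.008 × 3.989 = 1.60 × 10⁴.
Original = 1.68 mg/L × 1.60 × 10⁴ = 2.69 × 10⁴ mg/L = 26.9 mg/mL.

26.9 mg/mL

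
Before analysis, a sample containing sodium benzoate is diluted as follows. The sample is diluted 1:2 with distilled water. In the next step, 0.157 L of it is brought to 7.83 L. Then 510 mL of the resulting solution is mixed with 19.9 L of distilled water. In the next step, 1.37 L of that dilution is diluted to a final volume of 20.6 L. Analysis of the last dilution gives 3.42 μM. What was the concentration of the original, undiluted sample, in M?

0.205 M

Overall dilution factor = 2 × 49.87 × 40.02 × 15.04 = 6.00 × 10⁴.
Original = 3.42 μM × 6.00 × 10⁴ = 2.05 × 10⁵ μM = 0.205 M.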